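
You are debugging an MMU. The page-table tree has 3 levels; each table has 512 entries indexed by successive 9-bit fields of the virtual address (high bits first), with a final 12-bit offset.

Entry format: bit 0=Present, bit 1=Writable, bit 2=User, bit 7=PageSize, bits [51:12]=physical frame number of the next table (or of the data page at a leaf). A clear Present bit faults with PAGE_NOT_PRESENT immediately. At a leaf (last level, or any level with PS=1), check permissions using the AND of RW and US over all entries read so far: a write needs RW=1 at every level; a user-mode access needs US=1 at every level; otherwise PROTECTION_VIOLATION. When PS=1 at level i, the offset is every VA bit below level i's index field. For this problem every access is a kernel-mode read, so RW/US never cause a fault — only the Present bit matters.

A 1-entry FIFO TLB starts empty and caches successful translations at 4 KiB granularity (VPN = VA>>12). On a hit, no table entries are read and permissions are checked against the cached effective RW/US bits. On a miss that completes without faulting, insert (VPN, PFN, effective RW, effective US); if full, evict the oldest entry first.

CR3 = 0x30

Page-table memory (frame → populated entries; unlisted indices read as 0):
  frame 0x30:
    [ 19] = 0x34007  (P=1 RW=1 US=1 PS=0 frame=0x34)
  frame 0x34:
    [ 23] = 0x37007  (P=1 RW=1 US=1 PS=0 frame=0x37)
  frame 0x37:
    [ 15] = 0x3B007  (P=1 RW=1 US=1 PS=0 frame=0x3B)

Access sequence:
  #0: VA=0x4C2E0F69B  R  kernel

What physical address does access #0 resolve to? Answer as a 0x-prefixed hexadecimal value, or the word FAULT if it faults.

Per-access translation:
#0 VA=0x4C2E0F69B (r,kernel):
  [0] read 0x30 idx=19: raw=0x34007 flags P=1 W=1 U=1 S=0
  [1] read 0x34 idx=23: raw=0x37007 flags P=1 W=1 U=1 S=0
  [2] read 0x37 idx=15: raw=0x3B007 flags P=1 W=1 U=1 S=0
  → PA=0x3B69B  (3 entries read)

Access #0 PA: 0x3B69B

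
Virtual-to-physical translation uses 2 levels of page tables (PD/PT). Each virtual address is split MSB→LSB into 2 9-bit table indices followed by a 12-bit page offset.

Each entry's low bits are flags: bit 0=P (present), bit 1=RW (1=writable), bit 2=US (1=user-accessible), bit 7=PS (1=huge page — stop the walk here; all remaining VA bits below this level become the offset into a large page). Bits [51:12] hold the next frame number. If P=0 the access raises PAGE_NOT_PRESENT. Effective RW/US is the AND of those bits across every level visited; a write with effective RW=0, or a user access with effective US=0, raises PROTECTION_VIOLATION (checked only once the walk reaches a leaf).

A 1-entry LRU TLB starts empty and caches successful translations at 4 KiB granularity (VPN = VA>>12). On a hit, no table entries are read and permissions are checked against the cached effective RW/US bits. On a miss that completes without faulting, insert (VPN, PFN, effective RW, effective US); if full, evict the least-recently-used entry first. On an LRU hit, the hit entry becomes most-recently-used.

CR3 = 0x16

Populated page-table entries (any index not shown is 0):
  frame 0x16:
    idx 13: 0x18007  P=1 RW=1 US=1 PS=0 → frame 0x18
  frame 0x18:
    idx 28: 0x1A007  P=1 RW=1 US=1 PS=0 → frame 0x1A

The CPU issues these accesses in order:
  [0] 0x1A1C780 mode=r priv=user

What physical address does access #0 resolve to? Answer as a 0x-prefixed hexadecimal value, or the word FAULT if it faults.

Trace:
#0 VA=0x1A1C780 (r,user):
  L0 @0x16[13] → 0x18007  P=1,RW=1,US=1,PS=0
  L1 @0x18[28] → 0x1A007  P=1,RW=1,US=1,PS=0
  → PA=0x1A780  (2 entries read)

Access #0 PA: 0x1A780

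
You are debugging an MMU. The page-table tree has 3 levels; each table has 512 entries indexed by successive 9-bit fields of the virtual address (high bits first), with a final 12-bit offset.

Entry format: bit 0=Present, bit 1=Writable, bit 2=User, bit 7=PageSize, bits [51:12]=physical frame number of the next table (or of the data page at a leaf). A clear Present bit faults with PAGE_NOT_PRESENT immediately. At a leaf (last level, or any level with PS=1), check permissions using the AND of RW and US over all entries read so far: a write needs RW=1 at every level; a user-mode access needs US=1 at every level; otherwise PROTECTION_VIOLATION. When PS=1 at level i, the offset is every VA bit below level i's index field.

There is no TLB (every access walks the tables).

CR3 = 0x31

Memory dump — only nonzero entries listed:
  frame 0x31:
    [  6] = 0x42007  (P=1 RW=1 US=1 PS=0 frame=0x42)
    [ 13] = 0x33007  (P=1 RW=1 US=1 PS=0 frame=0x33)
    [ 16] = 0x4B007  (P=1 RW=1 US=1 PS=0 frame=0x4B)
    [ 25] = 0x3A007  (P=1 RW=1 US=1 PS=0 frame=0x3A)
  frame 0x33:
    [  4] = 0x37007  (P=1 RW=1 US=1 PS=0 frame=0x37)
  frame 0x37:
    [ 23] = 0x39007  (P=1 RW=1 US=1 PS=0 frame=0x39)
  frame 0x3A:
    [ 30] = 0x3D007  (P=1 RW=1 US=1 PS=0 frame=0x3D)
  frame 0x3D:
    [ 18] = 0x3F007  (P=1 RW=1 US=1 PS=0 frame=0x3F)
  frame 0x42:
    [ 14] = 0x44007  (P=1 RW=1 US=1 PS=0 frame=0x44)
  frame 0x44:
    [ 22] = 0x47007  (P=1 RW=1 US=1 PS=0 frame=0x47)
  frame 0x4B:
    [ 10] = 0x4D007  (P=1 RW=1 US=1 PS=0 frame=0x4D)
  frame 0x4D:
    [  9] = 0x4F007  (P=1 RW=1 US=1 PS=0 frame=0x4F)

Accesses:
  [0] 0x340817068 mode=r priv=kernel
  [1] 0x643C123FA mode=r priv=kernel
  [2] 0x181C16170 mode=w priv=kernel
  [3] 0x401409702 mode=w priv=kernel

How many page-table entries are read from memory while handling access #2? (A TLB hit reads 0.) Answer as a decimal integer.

Walk each access:
#0 VA=0x340817068 (r,kernel):
  [0] read 0x31 idx=13: raw=0x33007 flags P=1 W=1 U=1 S=0
  [1] read 0x33 idx=4: raw=0x37007 flags P=1 W=1 U=1 S=0
  [2] read 0x37 idx=23: raw=0x39007 flags P=1 W=1 U=1 S=0
  → PA=0x39068  (3 entries read)
#1 VA=0x643C123FA (r,kernel):
  [0] read 0x31 idx=25: raw=0x3A007 flags P=1 W=1 U=1 S=0
  [1] read 0x3A idx=30: raw=0x3D007 flags P=1 W=1 U=1 S=0
  [2] read 0x3D idx=18: raw=0x3F007 flags P=1 W=1 U=1 S=0
  → PA=0x3F3FA  (3 entries read)
#2 VA=0x181C16170 (w,kernel):
  [0] read 0x31 idx=6: raw=0x42007 flags P=1 W=1 U=1 S=0
  [1] read 0x42 idx=14: raw=0x44007 flags P=1 W=1 U=1 S=0
  [2] read 0x44 idx=22: raw=0x47007 flags P=1 W=1 U=1 S=0
  → PA=0x47170  (3 entries read)
#3 VA=0x401409702 (w,kernel):
  [0] read 0x31 idx=16: raw=0x4B007 flags P=1 W=1 U=1 S=0
  [1] read 0x4B idx=10: raw=0x4D007 flags P=1 W=1 U=1 S=0
  [2] read 0x4D idx=9: raw=0x4F007 flags P=1 W=1 U=1 S=0
  → PA=0x4F702  (3 entries read)

Entries read for #2: 3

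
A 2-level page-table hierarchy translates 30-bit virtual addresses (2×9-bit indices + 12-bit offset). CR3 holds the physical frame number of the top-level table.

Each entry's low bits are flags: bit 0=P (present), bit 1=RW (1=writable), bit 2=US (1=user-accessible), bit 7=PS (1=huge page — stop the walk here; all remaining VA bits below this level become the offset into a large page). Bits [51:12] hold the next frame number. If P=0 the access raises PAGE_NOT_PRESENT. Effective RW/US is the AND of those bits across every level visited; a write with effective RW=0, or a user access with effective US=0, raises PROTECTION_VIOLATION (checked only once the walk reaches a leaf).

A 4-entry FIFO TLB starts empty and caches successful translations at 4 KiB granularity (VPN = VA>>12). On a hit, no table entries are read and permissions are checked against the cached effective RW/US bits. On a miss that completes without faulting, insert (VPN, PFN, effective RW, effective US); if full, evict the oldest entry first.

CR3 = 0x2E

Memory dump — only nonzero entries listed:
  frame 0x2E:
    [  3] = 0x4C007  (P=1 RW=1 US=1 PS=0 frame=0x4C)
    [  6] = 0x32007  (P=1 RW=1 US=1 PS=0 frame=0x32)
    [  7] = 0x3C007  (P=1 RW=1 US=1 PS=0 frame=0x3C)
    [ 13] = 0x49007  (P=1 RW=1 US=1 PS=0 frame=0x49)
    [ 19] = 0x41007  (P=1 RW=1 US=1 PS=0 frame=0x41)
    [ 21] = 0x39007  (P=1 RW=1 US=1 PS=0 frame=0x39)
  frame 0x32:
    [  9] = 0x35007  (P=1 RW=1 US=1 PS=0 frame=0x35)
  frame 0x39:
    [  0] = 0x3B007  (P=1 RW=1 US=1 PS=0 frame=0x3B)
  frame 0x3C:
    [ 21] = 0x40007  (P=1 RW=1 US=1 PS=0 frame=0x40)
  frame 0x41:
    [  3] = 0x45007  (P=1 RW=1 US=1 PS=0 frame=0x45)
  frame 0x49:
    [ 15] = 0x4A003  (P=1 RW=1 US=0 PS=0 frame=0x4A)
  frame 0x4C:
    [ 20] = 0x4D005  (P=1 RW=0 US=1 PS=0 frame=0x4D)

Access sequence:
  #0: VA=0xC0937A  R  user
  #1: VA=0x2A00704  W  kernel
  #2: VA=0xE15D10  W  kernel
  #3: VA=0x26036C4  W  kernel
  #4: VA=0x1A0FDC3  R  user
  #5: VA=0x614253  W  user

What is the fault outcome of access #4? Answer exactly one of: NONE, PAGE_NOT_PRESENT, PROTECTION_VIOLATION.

Per-access translation:
#0 VA=0xC0937A (r,user):
  L0: frame=0x2E idx=6 entry=0x32007 [P=1 RW=1 US=1 PS=0]
  L1: frame=0x32 idx=9 entry=0x35007 [P=1 RW=1 US=1 PS=0]
  ✓ 0x3537A  — 2 lookups
#1 VA=0x2A00704 (w,kernel):
  L0: frame=0x2E idx=21 entry=0x39007 [P=1 RW=1 US=1 PS=0]
  L1: frame=0x39 idx=0 entry=0x3B007 [P=1 RW=1 US=1 PS=0]
  ✓ 0x3B704  — 2 lookups
#2 VA=0xE15D10 (w,kernel):
  L0: frame=0x2E idx=7 entry=0x3C007 [P=1 RW=1 US=1 PS=0]
  L1: frame=0x3C idx=21 entry=0x40007 [P=1 RW=1 US=1 PS=0]
  ✓ 0x40D10  — 2 lookups
#3 VA=0x26036C4 (w,kernel):
  L0: frame=0x2E idx=19 entry=0x41007 [P=1 RW=1 US=1 PS=0]
  L1: frame=0x41 idx=3 entry=0x45007 [P=1 RW=1 US=1 PS=0]
  ✓ 0x456C4  — 2 lookups
#4 VA=0x1A0FDC3 (r,user):
  L0: frame=0x2E idx=13 entry=0x49007 [P=1 RW=1 US=1 PS=0]
  L1: frame=0x49 idx=15 entry=0x4A003 [P=1 RW=1 US=0 PS=0]
  → PROTECTION_VIOLATION  (2 entries read)
#5 VA=0x614253 (w,user):
  L0: frame=0x2E idx=3 entry=0x4C007 [P=1 RW=1 US=1 PS=0]
  L1: frame=0x4C idx=20 entry=0x4D005 [P=1 RW=0 US=1 PS=0]
  → PROTECTION_VIOLATION  (2 entries read)

Access #4 fault: PROTECTION_VIOLATION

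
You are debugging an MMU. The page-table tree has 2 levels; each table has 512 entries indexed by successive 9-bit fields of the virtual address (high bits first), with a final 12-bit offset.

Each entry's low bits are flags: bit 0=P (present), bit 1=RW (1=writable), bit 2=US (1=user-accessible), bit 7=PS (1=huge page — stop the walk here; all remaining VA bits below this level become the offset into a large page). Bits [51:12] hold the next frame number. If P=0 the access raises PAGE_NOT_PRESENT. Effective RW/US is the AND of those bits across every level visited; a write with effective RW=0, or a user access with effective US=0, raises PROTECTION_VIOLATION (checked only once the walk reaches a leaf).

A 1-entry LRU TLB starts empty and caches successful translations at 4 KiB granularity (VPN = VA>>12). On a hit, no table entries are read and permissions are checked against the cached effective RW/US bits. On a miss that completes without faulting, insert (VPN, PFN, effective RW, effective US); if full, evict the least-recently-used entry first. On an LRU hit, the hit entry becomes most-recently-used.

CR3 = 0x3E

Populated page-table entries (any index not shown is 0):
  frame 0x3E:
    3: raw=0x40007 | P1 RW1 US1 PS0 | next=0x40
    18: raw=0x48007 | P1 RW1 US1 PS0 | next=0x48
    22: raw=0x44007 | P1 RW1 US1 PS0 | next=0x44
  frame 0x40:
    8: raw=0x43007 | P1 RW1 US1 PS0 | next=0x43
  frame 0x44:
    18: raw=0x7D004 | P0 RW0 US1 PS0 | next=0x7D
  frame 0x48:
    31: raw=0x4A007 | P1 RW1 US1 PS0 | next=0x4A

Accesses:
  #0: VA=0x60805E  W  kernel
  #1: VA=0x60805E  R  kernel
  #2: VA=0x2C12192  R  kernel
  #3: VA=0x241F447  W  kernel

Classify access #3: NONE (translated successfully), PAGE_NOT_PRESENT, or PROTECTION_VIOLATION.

Per-access translation:
#0 VA=0x60805E (w,kernel):
  L0: frame=0x3E idx=3 entry=0x40007 [P=1 RW=1 US=1 PS=0]
  L1: frame=0x40 idx=8 entry=0x43007 [P=1 RW=1 US=1 PS=0]
  ⇒ phys 0x4305E  [2 reads]
#1 VA=0x60805E (r,kernel):
  TLB hit vpn=0x608 → PA=0x4305E
#2 VA=0x2C12192 (r,kernel):
  L0: frame=0x3E idx=22 entry=0x44007 [P=1 RW=1 US=1 PS=0]
  L1: frame=0x44 idx=18 entry=0x7D004 [P=0 RW=0 US=1 PS=0]
  → PAGE_NOT_PRESENT  (2 entries read)
#3 VA=0x241F447 (w,kernel):
  L0: frame=0x3E idx=18 entry=0x48007 [P=1 RW=1 US=1 PS=0]
  L1: frame=0x48 idx=31 entry=0x4A007 [P=1 RW=1 US=1 PS=0]
  ⇒ phys 0x4A447  [2 reads]

Access #3 fault: NONE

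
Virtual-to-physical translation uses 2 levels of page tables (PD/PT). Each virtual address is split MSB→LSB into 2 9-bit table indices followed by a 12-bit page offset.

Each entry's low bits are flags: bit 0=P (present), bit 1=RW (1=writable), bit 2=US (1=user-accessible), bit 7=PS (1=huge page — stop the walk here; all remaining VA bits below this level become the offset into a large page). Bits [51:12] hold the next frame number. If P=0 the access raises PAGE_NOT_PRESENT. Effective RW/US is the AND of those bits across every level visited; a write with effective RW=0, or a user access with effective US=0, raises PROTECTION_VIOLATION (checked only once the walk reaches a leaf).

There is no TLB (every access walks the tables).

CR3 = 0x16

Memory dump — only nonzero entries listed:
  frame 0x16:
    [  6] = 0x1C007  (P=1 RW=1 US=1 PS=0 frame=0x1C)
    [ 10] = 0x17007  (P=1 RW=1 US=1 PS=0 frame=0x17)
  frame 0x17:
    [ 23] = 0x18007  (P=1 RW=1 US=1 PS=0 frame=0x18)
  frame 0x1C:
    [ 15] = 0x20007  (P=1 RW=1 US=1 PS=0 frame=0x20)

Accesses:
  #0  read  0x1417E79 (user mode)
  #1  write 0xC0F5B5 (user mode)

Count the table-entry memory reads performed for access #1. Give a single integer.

Walk each access:
#0 VA=0x1417E79 (r,user):
  L0 @0x16[10] → 0x17007  P=1,RW=1,US=1,PS=0
  L1 @0x17[23] → 0x18007  P=1,RW=1,US=1,PS=0
  ✓ 0x18E79  — 2 lookups
#1 VA=0xC0F5B5 (w,user):
  L0 @0x16[6] → 0x1C007  P=1,RW=1,US=1,PS=0
  L1 @0x1C[15] → 0x20007  P=1,RW=1,US=1,PS=0
  ✓ 0x205B5  — 2 lookups

Entries read for #1: 2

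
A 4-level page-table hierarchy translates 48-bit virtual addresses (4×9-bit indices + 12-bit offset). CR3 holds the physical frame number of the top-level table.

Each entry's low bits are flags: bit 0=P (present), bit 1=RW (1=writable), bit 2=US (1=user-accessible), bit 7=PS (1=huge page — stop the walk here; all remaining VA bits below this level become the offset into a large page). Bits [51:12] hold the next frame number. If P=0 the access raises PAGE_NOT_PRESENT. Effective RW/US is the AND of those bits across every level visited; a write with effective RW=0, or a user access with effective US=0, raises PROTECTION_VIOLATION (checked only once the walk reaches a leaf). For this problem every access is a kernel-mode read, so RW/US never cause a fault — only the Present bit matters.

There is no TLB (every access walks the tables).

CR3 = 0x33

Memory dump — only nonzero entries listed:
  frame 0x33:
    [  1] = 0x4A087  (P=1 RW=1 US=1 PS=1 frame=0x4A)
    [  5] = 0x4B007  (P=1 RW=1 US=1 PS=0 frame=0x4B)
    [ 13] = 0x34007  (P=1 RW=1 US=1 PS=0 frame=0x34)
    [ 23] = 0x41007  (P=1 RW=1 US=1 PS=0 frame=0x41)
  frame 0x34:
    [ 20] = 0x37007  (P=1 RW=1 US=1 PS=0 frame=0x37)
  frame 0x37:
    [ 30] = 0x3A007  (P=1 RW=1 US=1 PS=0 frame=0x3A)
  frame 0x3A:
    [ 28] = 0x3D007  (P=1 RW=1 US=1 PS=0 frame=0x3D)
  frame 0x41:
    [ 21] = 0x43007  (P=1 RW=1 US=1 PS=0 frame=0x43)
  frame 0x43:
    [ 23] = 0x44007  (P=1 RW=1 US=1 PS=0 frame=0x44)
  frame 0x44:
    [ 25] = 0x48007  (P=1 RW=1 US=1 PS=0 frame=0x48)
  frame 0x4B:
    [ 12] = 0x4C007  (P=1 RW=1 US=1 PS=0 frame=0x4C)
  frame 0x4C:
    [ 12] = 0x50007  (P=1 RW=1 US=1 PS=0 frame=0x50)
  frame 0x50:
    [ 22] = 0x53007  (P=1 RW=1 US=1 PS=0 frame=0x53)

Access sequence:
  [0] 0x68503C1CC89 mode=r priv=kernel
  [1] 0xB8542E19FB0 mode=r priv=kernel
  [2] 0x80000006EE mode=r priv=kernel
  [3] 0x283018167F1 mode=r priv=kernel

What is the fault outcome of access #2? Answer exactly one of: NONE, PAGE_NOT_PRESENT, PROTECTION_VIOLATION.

Per-access translation:
#0 VA=0x68503C1CC89 (r,kernel):
  lvl0: tbl 0x33, slot 13 ⇒ 0x34007 (P1/RW1/US1/PS0)
  lvl1: tbl 0x34, slot 20 ⇒ 0x37007 (P1/RW1/US1/PS0)
  lvl2: tbl 0x37, slot 30 ⇒ 0x3A007 (P1/RW1/US1/PS0)
  lvl3: tbl 0x3A, slot 28 ⇒ 0x3D007 (P1/RW1/US1/PS0)
  ✓ 0x3DC89  — 4 lookups
#1 VA=0xB8542E19FB0 (r,kernel):
  lvl0: tbl 0x33, slot 23 ⇒ 0x41007 (P1/RW1/US1/PS0)
  lvl1: tbl 0x41, slot 21 ⇒ 0x43007 (P1/RW1/US1/PS0)
  lvl2: tbl 0x43, slot 23 ⇒ 0x44007 (P1/RW1/US1/PS0)
  lvl3: tbl 0x44, slot 25 ⇒ 0x48007 (P1/RW1/US1/PS0)
  ✓ 0x48FB0  — 4 lookups
#2 VA=0x80000006EE (r,kernel):
  lvl0: tbl 0x33, slot 1 ⇒ 0x4A087 (P1/RW1/US1/PS1)
  ✓ 0x4A6EE (huge @L0)  — 1 lookups
#3 VA=0x283018167F1 (r,kernel):
  lvl0: tbl 0x33, slot 5 ⇒ 0x4B007 (P1/RW1/US1/PS0)
  lvl1: tbl 0x4B, slot 12 ⇒ 0x4C007 (P1/RW1/US1/PS0)
  lvl2: tbl 0x4C, slot 12 ⇒ 0x50007 (P1/RW1/US1/PS0)
  lvl3: tbl 0x50, slot 22 ⇒ 0x53007 (P1/RW1/US1/PS0)
  ✓ 0x537F1  — 4 lookups

Access #2 fault: NONE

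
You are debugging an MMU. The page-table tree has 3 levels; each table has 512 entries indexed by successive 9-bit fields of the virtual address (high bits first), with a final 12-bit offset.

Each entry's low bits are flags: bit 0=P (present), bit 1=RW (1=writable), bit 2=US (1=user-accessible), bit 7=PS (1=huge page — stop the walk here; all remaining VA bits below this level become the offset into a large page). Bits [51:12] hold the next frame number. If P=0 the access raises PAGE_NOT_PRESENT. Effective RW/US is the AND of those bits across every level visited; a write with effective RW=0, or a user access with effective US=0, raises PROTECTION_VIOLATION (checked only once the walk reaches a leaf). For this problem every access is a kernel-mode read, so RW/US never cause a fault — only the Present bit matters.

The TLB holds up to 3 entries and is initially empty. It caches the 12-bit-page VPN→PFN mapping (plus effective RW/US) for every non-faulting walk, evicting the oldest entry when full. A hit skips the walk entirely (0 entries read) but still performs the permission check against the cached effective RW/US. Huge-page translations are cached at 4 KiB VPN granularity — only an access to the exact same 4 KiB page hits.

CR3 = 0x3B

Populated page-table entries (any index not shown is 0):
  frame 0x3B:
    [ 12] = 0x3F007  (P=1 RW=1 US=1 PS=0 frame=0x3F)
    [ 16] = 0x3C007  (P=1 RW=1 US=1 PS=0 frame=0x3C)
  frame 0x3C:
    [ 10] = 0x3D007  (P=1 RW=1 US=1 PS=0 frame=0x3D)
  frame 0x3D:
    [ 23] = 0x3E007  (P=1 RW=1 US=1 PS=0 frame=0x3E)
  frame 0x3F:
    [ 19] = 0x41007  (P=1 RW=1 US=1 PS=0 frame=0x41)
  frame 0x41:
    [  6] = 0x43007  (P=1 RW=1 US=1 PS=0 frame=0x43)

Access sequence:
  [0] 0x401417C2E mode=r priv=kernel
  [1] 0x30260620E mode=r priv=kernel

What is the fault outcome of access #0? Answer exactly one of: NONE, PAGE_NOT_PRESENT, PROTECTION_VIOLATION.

Per-access translation:
#0 VA=0x401417C2E (r,kernel):
  L0 @0x3B[16] → 0x3C007  P=1,RW=1,US=1,PS=0
  L1 @0x3C[10] → 0x3D007  P=1,RW=1,US=1,PS=0
  L2 @0x3D[23] → 0x3E007  P=1,RW=1,US=1,PS=0
  → PA=0x3EC2E  (3 entries read)
#1 VA=0x30260620E (r,kernel):
  L0 @0x3B[12] → 0x3F007  P=1,RW=1,US=1,PS=0
  L1 @0x3F[19] → 0x41007  P=1,RW=1,US=1,PS=0
  L2 @0x41[6] → 0x43007  P=1,RW=1,US=1,PS=0
  → PA=0x4320E  (3 entries read)

Access #0 fault: NONE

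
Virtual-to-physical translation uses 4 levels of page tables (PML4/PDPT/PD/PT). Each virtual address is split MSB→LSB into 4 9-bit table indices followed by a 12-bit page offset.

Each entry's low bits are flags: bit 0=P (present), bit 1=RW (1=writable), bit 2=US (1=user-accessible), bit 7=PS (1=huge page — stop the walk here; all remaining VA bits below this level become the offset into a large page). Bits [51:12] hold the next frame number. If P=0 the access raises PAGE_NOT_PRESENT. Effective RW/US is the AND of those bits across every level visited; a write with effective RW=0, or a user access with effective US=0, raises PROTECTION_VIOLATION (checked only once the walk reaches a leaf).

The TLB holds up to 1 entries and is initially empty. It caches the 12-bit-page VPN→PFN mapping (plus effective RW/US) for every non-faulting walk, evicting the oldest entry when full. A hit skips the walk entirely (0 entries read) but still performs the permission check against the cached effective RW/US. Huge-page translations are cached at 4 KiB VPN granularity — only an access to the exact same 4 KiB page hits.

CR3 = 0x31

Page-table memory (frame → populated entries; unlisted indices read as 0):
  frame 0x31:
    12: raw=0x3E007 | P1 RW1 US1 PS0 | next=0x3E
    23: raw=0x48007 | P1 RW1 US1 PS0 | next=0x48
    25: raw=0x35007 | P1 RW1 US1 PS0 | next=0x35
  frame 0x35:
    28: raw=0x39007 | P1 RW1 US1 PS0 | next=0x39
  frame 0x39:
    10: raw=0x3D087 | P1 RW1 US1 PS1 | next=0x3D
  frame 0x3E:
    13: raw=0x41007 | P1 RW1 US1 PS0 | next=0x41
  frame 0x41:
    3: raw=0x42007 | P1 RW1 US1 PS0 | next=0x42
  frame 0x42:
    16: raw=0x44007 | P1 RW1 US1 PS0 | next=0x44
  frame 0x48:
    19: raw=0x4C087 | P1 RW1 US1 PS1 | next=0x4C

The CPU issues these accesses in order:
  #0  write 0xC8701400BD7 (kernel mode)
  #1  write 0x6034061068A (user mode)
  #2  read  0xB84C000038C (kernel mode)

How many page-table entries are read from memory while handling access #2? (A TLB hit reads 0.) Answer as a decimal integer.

Per-access translation:
#0 VA=0xC8701400BD7 (w,kernel):
  L0: frame=0x31 idx=25 entry=0x35007 [P=1 RW=1 US=1 PS=0]
  L1: frame=0x35 idx=28 entry=0x39007 [P=1 RW=1 US=1 PS=0]
  L2: frame=0x39 idx=10 entry=0x3D087 [P=1 RW=1 US=1 PS=1]
  → PA=0x3DBD7 (huge @L2)  (3 entries read)
#1 VA=0x6034061068A (w,user):
  L0: frame=0x31 idx=12 entry=0x3E007 [P=1 RW=1 US=1 PS=0]
  L1: frame=0x3E idx=13 entry=0x41007 [P=1 RW=1 US=1 PS=0]
  L2: frame=0x41 idx=3 entry=0x42007 [P=1 RW=1 US=1 PS=0]
  L3: frame=0x42 idx=16 entry=0x44007 [P=1 RW=1 US=1 PS=0]
  → PA=0x4468A  (4 entries read)
#2 VA=0xB84C000038C (r,kernel):
  L0: frame=0x31 idx=23 entry=0x48007 [P=1 RW=1 US=1 PS=0]
  L1: frame=0x48 idx=19 entry=0x4C087 [P=1 RW=1 US=1 PS=1]
  → PA=0x4C38C (huge @L1)  (2 entries read)

Entries read for #2: 2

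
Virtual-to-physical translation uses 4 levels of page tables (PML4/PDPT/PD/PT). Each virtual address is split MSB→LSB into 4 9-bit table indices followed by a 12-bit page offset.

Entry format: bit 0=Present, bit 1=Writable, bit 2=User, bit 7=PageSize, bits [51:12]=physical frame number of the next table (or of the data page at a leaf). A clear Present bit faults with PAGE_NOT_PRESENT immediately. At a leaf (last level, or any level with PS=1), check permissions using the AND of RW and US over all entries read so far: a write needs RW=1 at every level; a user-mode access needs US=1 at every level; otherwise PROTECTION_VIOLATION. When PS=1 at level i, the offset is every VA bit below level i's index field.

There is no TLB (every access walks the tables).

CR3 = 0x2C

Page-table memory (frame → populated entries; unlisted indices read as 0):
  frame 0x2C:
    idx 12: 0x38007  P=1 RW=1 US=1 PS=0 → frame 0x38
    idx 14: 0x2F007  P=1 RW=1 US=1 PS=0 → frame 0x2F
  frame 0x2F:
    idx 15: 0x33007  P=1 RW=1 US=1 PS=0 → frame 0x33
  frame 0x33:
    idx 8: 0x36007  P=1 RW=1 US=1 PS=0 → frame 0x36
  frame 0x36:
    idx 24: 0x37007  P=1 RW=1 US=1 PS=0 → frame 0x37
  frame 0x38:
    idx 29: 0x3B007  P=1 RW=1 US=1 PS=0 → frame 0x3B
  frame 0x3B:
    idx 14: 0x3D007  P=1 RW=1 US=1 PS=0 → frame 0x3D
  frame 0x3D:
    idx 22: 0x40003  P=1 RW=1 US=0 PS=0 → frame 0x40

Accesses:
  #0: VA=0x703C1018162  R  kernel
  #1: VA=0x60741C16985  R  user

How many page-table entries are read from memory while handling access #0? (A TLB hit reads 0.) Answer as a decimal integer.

Per-access translation:
#0 VA=0x703C1018162 (r,kernel):
  L0: frame=0x2C idx=14 entry=0x2F007 [P=1 RW=1 US=1 PS=0]
  L1: frame=0x2F idx=15 entry=0x33007 [P=1 RW=1 US=1 PS=0]
  L2: frame=0x33 idx=8 entry=0x36007 [P=1 RW=1 US=1 PS=0]
  L3: frame=0x36 idx=24 entry=0x37007 [P=1 RW=1 US=1 PS=0]
  ✓ 0x37162  — 4 lookups
#1 VA=0x60741C16985 (r,user):
  L0: frame=0x2C idx=12 entry=0x38007 [P=1 RW=1 US=1 PS=0]
  L1: frame=0x38 idx=29 entry=0x3B007 [P=1 RW=1 US=1 PS=0]
  L2: frame=0x3B idx=14 entry=0x3D007 [P=1 RW=1 US=1 PS=0]
  L3: frame=0x3D idx=22 entry=0x40003 [P=1 RW=1 US=0 PS=0]
  ⇒ fault: PROTECTION_VIOLATION  — 4 lookups

Entries read for #0: 4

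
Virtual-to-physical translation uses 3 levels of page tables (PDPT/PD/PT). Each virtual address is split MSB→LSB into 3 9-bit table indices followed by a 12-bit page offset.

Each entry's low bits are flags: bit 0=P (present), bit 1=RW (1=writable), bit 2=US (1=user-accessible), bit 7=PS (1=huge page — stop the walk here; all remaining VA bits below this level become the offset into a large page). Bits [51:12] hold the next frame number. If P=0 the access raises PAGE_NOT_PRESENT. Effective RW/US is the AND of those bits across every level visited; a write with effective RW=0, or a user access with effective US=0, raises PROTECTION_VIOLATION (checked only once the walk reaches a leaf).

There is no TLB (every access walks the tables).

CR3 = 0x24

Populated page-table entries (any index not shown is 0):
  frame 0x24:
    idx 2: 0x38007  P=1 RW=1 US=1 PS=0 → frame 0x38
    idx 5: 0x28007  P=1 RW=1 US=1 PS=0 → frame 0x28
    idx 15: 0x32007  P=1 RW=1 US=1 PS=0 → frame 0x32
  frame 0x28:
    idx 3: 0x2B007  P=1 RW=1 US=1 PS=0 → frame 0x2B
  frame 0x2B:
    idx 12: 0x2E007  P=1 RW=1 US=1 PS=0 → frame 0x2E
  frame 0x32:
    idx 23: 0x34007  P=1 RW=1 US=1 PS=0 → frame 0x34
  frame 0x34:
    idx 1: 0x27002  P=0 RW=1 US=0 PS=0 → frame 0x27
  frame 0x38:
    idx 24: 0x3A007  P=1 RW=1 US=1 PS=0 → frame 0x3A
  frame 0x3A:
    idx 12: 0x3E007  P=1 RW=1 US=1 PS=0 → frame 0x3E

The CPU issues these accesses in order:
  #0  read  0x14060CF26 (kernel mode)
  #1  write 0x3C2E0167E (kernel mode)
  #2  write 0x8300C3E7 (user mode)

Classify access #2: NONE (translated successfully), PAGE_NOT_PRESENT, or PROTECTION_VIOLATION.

Per-access translation:
#0 VA=0x14060CF26 (r,kernel):
  L0: frame=0x24 idx=5 entry=0x28007 [P=1 RW=1 US=1 PS=0]
  L1: frame=0x28 idx=3 entry=0x2B007 [P=1 RW=1 US=1 PS=0]
  L2: frame=0x2B idx=12 entry=0x2E007 [P=1 RW=1 US=1 PS=0]
  → PA=0x2EF26  (3 entries read)
#1 VA=0x3C2E0167E (w,kernel):
  L0: frame=0x24 idx=15 entry=0x32007 [P=1 RW=1 US=1 PS=0]
  L1: frame=0x32 idx=23 entry=0x34007 [P=1 RW=1 US=1 PS=0]
  L2: frame=0x34 idx=1 entry=0x27002 [P=0 RW=1 US=0 PS=0]
  → PAGE_NOT_PRESENT  (3 entries read)
#2 VA=0x8300C3E7 (w,user):
  L0: frame=0x24 idx=2 entry=0x38007 [P=1 RW=1 US=1 PS=0]
  L1: frame=0x38 idx=24 entry=0x3A007 [P=1 RW=1 US=1 PS=0]
  L2: frame=0x3A idx=12 entry=0x3E007 [P=1 RW=1 US=1 PS=0]
  → PA=0x3E3E7  (3 entries read)

Access #2 fault: NONE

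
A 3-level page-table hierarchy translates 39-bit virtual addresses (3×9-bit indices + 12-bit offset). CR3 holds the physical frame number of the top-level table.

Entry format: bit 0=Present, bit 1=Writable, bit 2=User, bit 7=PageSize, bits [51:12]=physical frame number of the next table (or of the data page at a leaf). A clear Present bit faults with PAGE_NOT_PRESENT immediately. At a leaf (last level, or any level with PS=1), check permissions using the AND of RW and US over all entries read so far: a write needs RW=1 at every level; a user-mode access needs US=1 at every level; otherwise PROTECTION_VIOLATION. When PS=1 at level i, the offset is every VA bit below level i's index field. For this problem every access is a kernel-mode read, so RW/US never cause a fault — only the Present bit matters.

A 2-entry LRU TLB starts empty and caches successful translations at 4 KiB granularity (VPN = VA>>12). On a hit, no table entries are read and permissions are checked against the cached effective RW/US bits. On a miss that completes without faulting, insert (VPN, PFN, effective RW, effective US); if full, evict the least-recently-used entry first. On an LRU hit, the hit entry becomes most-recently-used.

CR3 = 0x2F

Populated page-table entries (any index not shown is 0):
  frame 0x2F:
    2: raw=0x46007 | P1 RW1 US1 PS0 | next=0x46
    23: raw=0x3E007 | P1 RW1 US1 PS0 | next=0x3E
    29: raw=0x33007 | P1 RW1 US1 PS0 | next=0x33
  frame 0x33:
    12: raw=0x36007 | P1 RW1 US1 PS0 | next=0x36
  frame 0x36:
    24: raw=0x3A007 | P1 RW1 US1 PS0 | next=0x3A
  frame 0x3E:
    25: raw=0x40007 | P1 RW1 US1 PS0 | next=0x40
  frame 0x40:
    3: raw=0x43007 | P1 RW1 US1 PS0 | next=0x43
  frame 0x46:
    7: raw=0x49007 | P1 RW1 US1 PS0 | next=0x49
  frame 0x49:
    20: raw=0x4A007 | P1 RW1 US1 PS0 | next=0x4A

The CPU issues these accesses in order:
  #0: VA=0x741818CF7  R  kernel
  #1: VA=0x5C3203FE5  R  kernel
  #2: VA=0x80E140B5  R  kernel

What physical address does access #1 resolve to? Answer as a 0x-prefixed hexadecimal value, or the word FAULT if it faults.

Per-access translation:
#0 VA=0x741818CF7 (r,kernel):
  lvl0: tbl 0x2F, slot 29 ⇒ 0x33007 (P1/RW1/US1/PS0)
  lvl1: tbl 0x33, slot 12 ⇒ 0x36007 (P1/RW1/US1/PS0)
  lvl2: tbl 0x36, slot 24 ⇒ 0x3A007 (P1/RW1/US1/PS0)
  ✓ 0x3ACF7  — 3 lookups
#1 VA=0x5C3203FE5 (r,kernel):
  lvl0: tbl 0x2F, slot 23 ⇒ 0x3E007 (P1/RW1/US1/PS0)
  lvl1: tbl 0x3E, slot 25 ⇒ 0x40007 (P1/RW1/US1/PS0)
  lvl2: tbl 0x40, slot 3 ⇒ 0x43007 (P1/RW1/US1/PS0)
  ✓ 0x43FE5  — 3 lookups
#2 VA=0x80E140B5 (r,kernel):
  lvl0: tbl 0x2F, slot 2 ⇒ 0x46007 (P1/RW1/US1/PS0)
  lvl1: tbl 0x46, slot 7 ⇒ 0x49007 (P1/RW1/US1/PS0)
  lvl2: tbl 0x49, slot 20 ⇒ 0x4A007 (P1/RW1/US1/PS0)
  ✓ 0x4A0B5  — 3 lookups

Access #1 PA: 0x43FE5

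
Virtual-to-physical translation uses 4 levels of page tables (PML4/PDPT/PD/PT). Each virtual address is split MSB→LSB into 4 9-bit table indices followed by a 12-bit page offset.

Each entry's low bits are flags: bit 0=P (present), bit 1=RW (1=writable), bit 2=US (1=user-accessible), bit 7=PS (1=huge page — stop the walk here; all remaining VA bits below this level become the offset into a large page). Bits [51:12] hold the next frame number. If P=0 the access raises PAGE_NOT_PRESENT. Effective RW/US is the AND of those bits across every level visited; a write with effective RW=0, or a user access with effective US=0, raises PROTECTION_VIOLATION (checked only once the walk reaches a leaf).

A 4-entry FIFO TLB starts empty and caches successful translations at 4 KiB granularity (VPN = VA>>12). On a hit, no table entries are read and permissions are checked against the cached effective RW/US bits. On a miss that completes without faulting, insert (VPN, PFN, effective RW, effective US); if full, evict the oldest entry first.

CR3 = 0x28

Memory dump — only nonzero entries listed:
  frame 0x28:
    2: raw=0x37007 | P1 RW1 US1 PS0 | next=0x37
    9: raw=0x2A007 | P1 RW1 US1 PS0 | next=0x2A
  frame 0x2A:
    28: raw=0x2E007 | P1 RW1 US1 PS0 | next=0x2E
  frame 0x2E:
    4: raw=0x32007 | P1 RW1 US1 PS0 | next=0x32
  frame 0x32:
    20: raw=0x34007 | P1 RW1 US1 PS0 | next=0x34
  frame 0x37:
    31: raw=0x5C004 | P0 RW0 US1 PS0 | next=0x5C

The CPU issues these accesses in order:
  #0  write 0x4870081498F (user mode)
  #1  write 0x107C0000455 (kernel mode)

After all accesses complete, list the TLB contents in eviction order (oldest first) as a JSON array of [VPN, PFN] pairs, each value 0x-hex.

Walk each access:
#0 VA=0x4870081498F (w,user):
  L0: frame=0x28 idx=9 entry=0x2A007 [P=1 RW=1 US=1 PS=0]
  L1: frame=0x2A idx=28 entry=0x2E007 [P=1 RW=1 US=1 PS=0]
  L2: frame=0x2E idx=4 entry=0x32007 [P=1 RW=1 US=1 PS=0]
  L3: frame=0x32 idx=20 entry=0x34007 [P=1 RW=1 US=1 PS=0]
  ⇒ phys 0x3498F  [4 reads]
#1 VA=0x107C0000455 (w,kernel):
  L0: frame=0x28 idx=2 entry=0x37007 [P=1 RW=1 US=1 PS=0]
  L1: frame=0x37 idx=31 entry=0x5C004 [P=0 RW=0 US=1 PS=0]
  ✗ PAGE_NOT_PRESENT  [2 reads]

TLB: [["0x48700814", "0x34"]]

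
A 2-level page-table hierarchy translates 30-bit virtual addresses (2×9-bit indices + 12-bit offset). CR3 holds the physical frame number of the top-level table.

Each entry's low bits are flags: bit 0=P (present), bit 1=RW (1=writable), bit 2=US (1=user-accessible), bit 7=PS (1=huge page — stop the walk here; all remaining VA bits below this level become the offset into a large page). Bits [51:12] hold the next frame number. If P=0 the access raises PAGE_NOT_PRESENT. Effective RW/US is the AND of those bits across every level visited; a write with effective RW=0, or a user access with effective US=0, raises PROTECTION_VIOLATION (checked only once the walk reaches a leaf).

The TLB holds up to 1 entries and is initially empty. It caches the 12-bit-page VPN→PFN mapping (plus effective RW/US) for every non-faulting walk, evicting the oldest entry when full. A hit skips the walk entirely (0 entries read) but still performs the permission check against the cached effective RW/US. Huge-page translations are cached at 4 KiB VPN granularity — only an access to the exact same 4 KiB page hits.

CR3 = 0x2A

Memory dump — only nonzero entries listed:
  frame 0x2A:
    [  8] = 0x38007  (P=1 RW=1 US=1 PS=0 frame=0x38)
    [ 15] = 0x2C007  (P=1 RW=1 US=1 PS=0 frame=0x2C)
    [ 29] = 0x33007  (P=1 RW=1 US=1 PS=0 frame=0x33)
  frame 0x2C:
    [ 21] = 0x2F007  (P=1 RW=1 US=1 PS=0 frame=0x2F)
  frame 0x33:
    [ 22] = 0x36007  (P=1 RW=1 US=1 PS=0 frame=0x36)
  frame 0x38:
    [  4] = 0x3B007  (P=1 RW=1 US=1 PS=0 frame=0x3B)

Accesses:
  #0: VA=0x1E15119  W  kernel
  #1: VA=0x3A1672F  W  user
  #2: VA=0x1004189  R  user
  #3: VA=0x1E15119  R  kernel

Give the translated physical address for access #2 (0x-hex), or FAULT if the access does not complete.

Trace:
#0 VA=0x1E15119 (w,kernel):
  L0 @0x2A[15] → 0x2C007  P=1,RW=1,US=1,PS=0
  L1 @0x2C[21] → 0x2F007  P=1,RW=1,US=1,PS=0
  ⇒ phys 0x2F119  [2 reads]
#1 VA=0x3A1672F (w,user):
  L0 @0x2A[29] → 0x33007  P=1,RW=1,US=1,PS=0
  L1 @0x33[22] → 0x36007  P=1,RW=1,US=1,PS=0
  ⇒ phys 0x3672F  [2 reads]
#2 VA=0x1004189 (r,user):
  L0 @0x2A[8] → 0x38007  P=1,RW=1,US=1,PS=0
  L1 @0x38[4] → 0x3B007  P=1,RW=1,US=1,PS=0
  ⇒ phys 0x3B189  [2 reads]
#3 VA=0x1E15119 (r,kernel):
  L0 @0x2A[15] → 0x2C007  P=1,RW=1,US=1,PS=0
  L1 @0x2C[21] → 0x2F007  P=1,RW=1,US=1,PS=0
  ⇒ phys 0x2F119  [2 reads]

Access #2 PA: 0x3B189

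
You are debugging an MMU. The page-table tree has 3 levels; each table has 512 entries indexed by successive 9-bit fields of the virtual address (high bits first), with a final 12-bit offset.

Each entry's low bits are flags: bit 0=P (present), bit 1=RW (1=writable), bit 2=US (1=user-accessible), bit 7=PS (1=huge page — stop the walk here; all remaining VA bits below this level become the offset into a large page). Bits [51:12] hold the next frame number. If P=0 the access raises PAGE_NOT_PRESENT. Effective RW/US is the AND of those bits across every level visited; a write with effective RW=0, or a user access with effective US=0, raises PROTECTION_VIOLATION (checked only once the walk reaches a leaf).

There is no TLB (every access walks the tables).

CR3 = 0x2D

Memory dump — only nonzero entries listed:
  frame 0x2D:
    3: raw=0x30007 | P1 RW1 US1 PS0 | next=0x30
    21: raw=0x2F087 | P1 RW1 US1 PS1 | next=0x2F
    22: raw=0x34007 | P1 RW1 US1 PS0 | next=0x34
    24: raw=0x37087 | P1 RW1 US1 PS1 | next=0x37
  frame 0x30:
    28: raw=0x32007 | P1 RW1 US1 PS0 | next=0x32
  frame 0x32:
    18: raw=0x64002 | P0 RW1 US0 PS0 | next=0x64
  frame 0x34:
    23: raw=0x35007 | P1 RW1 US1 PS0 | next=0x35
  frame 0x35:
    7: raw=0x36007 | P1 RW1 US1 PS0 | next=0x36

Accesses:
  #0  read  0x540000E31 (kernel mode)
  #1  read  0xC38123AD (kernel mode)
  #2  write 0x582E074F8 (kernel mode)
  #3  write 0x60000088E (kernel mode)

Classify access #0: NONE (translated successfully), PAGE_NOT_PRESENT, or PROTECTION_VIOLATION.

Trace:
#0 VA=0x540000E31 (r,kernel):
  L0 @0x2D[21] → 0x2F087  P=1,RW=1,US=1,PS=1
  → PA=0x2FE31 (huge @L0)  (1 entries read)
#1 VA=0xC38123AD (r,kernel):
  L0 @0x2D[3] → 0x30007  P=1,RW=1,US=1,PS=0
  L1 @0x30[28] → 0x32007  P=1,RW=1,US=1,PS=0
  L2 @0x32[18] → 0x64002  P=0,RW=1,US=0,PS=0
  ✗ PAGE_NOT_PRESENT  [3 reads]
#2 VA=0x582E074F8 (w,kernel):
  L0 @0x2D[22] → 0x34007  P=1,RW=1,US=1,PS=0
  L1 @0x34[23] → 0x35007  P=1,RW=1,US=1,PS=0
  L2 @0x35[7] → 0x36007  P=1,RW=1,US=1,PS=0
  → PA=0x364F8  (3 entries read)
#3 VA=0x60000088E (w,kernel):
  L0 @0x2D[24] → 0x37087  P=1,RW=1,US=1,PS=1
  → PA=0x3788E (huge @L0)  (1 entries read)

Access #0 fault: NONE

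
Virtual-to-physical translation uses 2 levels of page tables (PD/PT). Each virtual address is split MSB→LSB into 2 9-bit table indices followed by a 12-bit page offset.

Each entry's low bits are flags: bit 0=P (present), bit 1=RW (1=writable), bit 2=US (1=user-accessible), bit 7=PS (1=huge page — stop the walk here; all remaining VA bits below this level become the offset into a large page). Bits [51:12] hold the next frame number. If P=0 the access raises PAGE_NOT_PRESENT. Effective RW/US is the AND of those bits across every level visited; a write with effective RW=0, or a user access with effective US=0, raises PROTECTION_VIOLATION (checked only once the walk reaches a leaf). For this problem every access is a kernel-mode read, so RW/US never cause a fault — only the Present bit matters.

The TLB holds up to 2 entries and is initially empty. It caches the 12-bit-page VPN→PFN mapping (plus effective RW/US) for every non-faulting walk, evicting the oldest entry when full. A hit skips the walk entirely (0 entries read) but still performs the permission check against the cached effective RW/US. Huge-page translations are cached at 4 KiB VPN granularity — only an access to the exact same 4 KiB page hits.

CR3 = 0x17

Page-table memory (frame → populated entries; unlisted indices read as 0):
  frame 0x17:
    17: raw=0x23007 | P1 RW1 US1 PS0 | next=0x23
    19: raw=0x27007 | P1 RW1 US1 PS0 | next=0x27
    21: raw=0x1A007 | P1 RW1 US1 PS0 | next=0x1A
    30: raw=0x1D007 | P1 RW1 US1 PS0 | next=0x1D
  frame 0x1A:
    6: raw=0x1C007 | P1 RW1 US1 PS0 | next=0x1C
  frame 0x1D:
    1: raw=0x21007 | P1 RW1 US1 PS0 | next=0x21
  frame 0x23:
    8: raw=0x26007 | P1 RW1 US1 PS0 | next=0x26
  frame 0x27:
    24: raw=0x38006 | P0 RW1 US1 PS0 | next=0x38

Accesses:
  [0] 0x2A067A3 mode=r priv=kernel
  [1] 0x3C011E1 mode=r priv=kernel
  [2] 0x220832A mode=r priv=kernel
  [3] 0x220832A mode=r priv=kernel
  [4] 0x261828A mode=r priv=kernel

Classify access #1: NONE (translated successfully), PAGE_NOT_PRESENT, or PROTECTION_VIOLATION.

Walk each access:
#0 VA=0x2A067A3 (r,kernel):
  L0: frame=0x17 idx=21 entry=0x1A007 [P=1 RW=1 US=1 PS=0]
  L1: frame=0x1A idx=6 entry=0x1C007 [P=1 RW=1 US=1 PS=0]
  → PA=0x1C7A3  (2 entries read)
#1 VA=0x3C011E1 (r,kernel):
  L0: frame=0x17 idx=30 entry=0x1D007 [P=1 RW=1 US=1 PS=0]
  L1: frame=0x1D idx=1 entry=0x21007 [P=1 RW=1 US=1 PS=0]
  → PA=0x211E1  (2 entries read)
#2 VA=0x220832A (r,kernel):
  L0: frame=0x17 idx=17 entry=0x23007 [P=1 RW=1 US=1 PS=0]
  L1: frame=0x23 idx=8 entry=0x26007 [P=1 RW=1 US=1 PS=0]
  → PA=0x2632A  (2 entries read)
#3 VA=0x220832A (r,kernel):
  TLB hit vpn=0x2208 → PA=0x2632A
#4 VA=0x261828A (r,kernel):
  L0: frame=0x17 idx=19 entry=0x27007 [P=1 RW=1 US=1 PS=0]
  L1: frame=0x27 idx=24 entry=0x38006 [P=0 RW=1 US=1 PS=0]
  ✗ PAGE_NOT_PRESENT  [2 reads]

Access #1 fault: NONE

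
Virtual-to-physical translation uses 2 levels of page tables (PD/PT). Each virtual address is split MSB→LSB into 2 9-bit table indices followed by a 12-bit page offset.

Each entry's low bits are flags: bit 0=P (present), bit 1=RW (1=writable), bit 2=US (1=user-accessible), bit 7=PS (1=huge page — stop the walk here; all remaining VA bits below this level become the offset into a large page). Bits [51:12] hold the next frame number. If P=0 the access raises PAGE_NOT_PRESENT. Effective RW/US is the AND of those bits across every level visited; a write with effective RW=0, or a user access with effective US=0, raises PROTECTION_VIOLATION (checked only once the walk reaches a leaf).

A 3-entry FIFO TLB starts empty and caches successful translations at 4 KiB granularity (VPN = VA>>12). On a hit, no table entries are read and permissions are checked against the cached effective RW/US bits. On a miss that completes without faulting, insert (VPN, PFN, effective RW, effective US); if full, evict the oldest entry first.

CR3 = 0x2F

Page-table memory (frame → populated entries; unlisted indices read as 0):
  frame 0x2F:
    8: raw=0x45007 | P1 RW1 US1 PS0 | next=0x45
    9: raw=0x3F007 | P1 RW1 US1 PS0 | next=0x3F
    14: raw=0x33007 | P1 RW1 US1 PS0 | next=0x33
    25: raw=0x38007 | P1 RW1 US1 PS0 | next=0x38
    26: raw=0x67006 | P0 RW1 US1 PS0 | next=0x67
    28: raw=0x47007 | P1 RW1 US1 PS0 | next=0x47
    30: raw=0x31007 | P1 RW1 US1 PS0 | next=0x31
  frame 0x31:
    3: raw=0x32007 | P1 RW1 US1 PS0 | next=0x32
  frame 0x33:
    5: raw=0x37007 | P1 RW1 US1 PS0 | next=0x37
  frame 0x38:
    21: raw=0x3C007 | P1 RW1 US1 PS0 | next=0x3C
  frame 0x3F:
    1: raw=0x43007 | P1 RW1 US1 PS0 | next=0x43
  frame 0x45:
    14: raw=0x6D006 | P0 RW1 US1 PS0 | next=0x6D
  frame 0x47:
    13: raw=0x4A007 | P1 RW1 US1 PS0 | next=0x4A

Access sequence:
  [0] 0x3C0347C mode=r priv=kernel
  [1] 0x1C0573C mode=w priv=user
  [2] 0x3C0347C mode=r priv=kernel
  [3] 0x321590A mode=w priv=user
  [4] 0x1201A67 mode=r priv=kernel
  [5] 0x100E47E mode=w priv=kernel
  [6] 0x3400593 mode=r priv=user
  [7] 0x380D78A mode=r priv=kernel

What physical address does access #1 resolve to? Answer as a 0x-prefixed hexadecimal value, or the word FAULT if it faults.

Walk each access:
#0 VA=0x3C0347C (r,kernel):
  L0 @0x2F[30] → 0x31007  P=1,RW=1,US=1,PS=0
  L1 @0x31[3] → 0x32007  P=1,RW=1,US=1,PS=0
  ⇒ phys 0x3247C  [2 reads]
#1 VA=0x1C0573C (w,user):
  L0 @0x2F[14] → 0x33007  P=1,RW=1,US=1,PS=0
  L1 @0x33[5] → 0x37007  P=1,RW=1,US=1,PS=0
  ⇒ phys 0x3773C  [2 reads]
#2 VA=0x3C0347C (r,kernel):
  TLB hit vpn=0x3C03 → PA=0x3247C
#3 VA=0x321590A (w,user):
  L0 @0x2F[25] → 0x38007  P=1,RW=1,US=1,PS=0
  L1 @0x38[21] → 0x3C007  P=1,RW=1,US=1,PS=0
  ⇒ phys 0x3C90A  [2 reads]
#4 VA=0x1201A67 (r,kernel):
  L0 @0x2F[9] → 0x3F007  P=1,RW=1,US=1,PS=0
  L1 @0x3F[1] → 0x43007  P=1,RW=1,US=1,PS=0
  ⇒ phys 0x43A67  [2 reads]
#5 VA=0x100E47E (w,kernel):
  L0 @0x2F[8] → 0x45007  P=1,RW=1,US=1,PS=0
  L1 @0x45[14] → 0x6D006  P=0,RW=1,US=1,PS=0
  ⇒ fault: PAGE_NOT_PRESENT  — 2 lookups
#6 VA=0x3400593 (r,user):
  L0 @0x2F[26] → 0x67006  P=0,RW=1,US=1,PS=0
  ⇒ fault: PAGE_NOT_PRESENT  — 1 lookups
#7 VA=0x380D78A (r,kernel):
  L0 @0x2F[28] → 0x47007  P=1,RW=1,US=1,PS=0
  L1 @0x47[13] → 0x4A007  P=1,RW=1,US=1,PS=0
  ⇒ phys 0x4A78A  [2 reads]

Access #1 PA: 0x3773C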